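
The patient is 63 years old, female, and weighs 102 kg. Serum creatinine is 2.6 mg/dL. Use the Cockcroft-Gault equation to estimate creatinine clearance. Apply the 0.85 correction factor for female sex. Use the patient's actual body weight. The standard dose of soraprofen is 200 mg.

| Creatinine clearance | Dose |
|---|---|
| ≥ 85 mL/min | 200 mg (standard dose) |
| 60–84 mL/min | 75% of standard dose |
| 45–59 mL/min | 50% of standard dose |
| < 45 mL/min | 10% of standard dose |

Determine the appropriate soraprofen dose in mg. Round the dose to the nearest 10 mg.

CrCl = (140 − 63) × 102 / (72 × 2.6) × 0.85 = 7854.0 / 187.20 × 0.85 ≈ 35.7 mL/min
CrCl ≈ 36 mL/min → bracket < 45 mL/min.
10% of 200 mg = 20 mg

20 mg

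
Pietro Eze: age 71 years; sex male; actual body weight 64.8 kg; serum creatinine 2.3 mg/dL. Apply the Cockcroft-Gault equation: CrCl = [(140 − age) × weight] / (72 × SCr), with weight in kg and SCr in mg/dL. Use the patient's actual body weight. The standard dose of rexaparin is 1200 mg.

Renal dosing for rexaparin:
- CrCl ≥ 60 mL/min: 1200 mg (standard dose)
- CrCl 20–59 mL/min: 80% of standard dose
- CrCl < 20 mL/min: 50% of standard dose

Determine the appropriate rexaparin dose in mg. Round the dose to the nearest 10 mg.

960 mg

CrCl = (140 − 71) × 64.8 / (72 × 2.3) = 4471.2 / 165.60 ≈ 27.0 mL/min
CrCl ≈ 27 mL/min → bracket 20–59 mL/min.
80% of 1200 mg = 960 mg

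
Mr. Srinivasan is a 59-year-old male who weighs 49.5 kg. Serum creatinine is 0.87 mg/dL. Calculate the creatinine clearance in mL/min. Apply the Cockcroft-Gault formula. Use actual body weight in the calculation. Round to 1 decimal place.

64.0 mL/min

CrCl = (140 − 59) × 49.5 / (72 × 0.87) = 4009.5 / 62.64 ≈ 64.0 mL/min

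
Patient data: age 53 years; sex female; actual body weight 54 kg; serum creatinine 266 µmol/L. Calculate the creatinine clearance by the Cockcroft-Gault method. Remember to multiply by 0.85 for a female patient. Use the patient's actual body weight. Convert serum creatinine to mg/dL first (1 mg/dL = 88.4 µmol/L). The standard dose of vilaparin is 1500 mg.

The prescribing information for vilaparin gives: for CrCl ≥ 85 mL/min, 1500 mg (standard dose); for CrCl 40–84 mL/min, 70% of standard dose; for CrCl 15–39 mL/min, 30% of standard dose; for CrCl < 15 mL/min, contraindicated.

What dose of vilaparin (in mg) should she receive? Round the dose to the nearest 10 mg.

450 mg

SCr = 266 / 88.4 = 3.009 mg/dL
CrCl = (140 − 53) × 54 / (72 × 3.009) × 0.85 = 4698.0 / 216.65 × 0.85 ≈ 18.4 mL/min
CrCl ≈ 18 mL/min → bracket 15–39 mL/min.
30% of 1500 mg = 450 mg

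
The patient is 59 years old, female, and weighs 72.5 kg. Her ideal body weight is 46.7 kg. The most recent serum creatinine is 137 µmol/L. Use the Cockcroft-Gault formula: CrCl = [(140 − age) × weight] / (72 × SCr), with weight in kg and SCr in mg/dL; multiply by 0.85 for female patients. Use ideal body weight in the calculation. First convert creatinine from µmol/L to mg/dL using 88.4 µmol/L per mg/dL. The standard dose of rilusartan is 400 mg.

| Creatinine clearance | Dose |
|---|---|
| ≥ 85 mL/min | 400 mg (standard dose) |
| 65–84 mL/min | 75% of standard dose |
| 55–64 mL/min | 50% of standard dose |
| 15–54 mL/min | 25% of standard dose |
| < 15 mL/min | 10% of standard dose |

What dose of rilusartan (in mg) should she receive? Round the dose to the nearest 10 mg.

SCr = 137 / 88.4 = 1.55 mg/dL
CrCl = (140 − 59) × 46.7 / (72 × 1.55) × 0.85 = 3782.7 / 111.60 × 0.85 ≈ 28.8 mL/min
CrCl ≈ 29 mL/min → bracket 15–54 mL/min.
25% of 400 mg = 100 mg

100 mg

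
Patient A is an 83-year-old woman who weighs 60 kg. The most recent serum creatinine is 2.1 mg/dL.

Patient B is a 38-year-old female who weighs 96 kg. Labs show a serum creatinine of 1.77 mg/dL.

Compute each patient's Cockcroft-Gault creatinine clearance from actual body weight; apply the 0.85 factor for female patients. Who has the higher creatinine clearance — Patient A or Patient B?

Patient B

Patient A: CrCl = (140 − 83) × 60 / (72 × 2.1) × 0.85 = 3420.0 / 151.20 × 0.85 ≈ 19.2 mL/min
Patient B: CrCl = (140 − 38) × 96 / (72 × 1.77) × 0.85 = 9792.0 / 127.44 × 0.85 ≈ 65.3 mL/min
19.2 vs 65.3 mL/min → Patient B is higher.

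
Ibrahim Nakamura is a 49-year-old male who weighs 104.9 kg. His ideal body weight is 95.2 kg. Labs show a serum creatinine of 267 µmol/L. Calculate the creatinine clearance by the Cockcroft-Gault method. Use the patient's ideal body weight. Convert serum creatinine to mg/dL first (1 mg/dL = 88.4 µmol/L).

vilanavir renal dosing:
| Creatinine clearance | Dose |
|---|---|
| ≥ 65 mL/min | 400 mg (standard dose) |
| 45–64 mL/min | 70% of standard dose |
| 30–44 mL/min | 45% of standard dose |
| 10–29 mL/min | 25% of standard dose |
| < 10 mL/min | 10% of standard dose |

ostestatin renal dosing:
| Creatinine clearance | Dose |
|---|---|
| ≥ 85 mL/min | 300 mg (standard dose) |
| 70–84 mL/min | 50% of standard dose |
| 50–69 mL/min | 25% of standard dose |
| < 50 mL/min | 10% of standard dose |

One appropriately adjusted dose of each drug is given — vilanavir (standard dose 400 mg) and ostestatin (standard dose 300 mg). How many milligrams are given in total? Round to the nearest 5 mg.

210 mg

SCr = 267 / 88.4 = 3.02 mg/dL
CrCl = (140 − 49) × 95.2 / (72 × 3.02) = 8663.2 / 217.44 ≈ 39.8 mL/min
CrCl ≈ 40 mL/min.
vilanavir: 30–44 mL/min → 45% of 400 mg = 180 mg.
ostestatin: < 50 mL/min → 10% of 300 mg = 30 mg.
Total = 180 + 30 = 210 mg.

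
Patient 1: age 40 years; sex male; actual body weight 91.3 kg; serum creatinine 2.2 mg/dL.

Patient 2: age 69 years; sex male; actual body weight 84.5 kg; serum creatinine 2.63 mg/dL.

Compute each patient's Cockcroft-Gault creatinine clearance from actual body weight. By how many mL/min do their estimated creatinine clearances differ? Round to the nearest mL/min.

26 mL/min

Patient 1: CrCl = (140 − 40) × 91.3 / (72 × 2.2) = 9130.0 / 158.40 ≈ 57.6 mL/min
Patient 2: CrCl = (140 − 69) × 84.5 / (72 × 2.63) = 5999.5 / 189.36 ≈ 31.7 mL/min
|57.6 − 31.7| = 25.9 mL/min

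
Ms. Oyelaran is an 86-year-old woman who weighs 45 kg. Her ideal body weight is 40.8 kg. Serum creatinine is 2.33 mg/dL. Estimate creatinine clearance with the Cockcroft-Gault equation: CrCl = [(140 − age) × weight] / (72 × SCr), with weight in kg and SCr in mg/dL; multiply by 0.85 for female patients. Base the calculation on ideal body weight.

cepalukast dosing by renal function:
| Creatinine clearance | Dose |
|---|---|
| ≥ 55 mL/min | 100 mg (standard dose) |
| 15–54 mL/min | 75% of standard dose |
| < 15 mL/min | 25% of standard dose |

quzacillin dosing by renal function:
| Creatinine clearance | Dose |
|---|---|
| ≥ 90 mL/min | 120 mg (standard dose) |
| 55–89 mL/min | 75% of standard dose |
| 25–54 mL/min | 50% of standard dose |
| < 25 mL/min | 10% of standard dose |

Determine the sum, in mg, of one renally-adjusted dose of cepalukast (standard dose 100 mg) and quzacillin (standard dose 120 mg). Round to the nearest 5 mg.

35 mg

CrCl = (140 − 86) × 40.8 / (72 × 2.33) × 0.85 = 2203.2 / 167.76 × 0.85 ≈ 11.2 mL/min
CrCl ≈ 11 mL/min.
cepalukast: < 15 mL/min → 25% of 100 mg = 25 mg.
quzacillin: < 25 mL/min → 10% of 120 mg = 12 mg.
Total = 25 + 12 = 37 mg.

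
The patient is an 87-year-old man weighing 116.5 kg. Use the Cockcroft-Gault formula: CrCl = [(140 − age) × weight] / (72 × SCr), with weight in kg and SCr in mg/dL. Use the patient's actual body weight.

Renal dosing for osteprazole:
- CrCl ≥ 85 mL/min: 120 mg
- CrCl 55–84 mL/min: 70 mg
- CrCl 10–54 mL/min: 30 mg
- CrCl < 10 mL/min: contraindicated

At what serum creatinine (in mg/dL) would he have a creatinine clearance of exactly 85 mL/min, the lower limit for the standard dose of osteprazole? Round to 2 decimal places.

1.01 mg/dL

Standard dose requires CrCl ≥ 85 mL/min.
Set (140 − 87) × 116.5 / (72 × SCr) = 85
SCr = (140 − 87) × 116.5 / (72 × 85) = 1.009 mg/dL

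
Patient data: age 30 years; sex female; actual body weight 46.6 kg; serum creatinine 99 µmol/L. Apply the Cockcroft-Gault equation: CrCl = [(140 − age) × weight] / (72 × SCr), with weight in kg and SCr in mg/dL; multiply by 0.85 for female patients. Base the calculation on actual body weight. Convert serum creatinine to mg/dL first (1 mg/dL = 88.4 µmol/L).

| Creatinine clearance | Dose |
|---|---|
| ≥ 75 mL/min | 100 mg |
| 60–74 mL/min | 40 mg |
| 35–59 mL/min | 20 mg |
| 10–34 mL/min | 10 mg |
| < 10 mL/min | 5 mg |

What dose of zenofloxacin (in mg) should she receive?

20 mg

SCr = 99 / 88.4 = 1.12 mg/dL
CrCl = (140 − 30) × 46.6 / (72 × 1.12) × 0.85 = 5126.0 / 80.64 × 0.85 ≈ 54.0 mL/min
CrCl ≈ 54 mL/min → bracket 35–59 mL/min.
Dose for this bracket: 20 mg.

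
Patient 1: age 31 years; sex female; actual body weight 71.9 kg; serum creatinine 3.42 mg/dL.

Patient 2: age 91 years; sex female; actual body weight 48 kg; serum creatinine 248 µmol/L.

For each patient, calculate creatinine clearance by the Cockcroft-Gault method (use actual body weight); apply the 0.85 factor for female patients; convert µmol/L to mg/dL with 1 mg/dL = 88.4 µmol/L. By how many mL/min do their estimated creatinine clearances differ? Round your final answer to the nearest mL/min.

17 mL/min

Patient 1: CrCl = (140 − 31) × 71.9 / (72 × 3.42) × 0.85 = 7837.1 / 246.24 × 0.85 ≈ 27.1 mL/min
Patient 2: SCr = 248 / 88.4 = 2.805 mg/dL
Patient 2: CrCl = (140 − 91) × 48 / (72 × 2.805) × 0.85 = 2352.0 / 201.96 × 0.85 ≈ 9.9 mL/min
|27.1 − 9.9| = 17.2 mL/min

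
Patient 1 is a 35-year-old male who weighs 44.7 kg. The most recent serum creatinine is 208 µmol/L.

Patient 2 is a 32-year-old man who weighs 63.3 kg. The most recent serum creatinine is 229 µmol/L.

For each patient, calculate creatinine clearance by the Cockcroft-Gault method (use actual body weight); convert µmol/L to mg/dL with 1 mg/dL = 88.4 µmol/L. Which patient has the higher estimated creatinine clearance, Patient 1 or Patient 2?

Patient 1: SCr = 208 / 88.4 = 2.353 mg/dL
Patient 1: CrCl = (140 − 35) × 44.7 / (72 × 2.353) = 4693.5 / 169.42 ≈ 27.7 mL/min
Patient 2: SCr = 229 / 88.4 = 2.59 mg/dL
Patient 2: CrCl = (140 − 32) × 63.3 / (72 × 2.59) = 6836.4 / 186.48 ≈ 36.7 mL/min
27.7 vs 36.7 mL/min → Patient 2 is higher.

Patient 2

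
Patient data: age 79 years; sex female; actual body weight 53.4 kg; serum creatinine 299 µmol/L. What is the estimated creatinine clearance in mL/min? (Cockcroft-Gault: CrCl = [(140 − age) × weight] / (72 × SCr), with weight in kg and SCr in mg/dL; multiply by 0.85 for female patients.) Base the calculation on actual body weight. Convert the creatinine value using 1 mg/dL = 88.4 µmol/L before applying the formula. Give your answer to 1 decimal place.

11.4 mL/min

SCr = 299 / 88.4 = 3.382 mg/dL
CrCl = (140 − 79) × 53.4 / (72 × 3.382) × 0.85 = 3257.4 / 243.50 × 0.85 ≈ 11.4 mL/min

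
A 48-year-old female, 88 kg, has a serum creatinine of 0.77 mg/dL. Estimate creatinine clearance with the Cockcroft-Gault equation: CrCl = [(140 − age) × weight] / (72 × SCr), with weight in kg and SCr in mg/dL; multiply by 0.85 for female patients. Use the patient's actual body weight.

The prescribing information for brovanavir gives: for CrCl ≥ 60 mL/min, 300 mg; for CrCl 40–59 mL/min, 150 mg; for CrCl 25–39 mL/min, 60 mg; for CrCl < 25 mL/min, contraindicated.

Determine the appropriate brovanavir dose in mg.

300 mg

CrCl = (140 − 48) × 88 / (72 × 0.77) × 0.85 = 8096.0 / 55.44 × 0.85 ≈ 124.1 mL/min
CrCl ≈ 124 mL/min → bracket ≥ 60 mL/min.
Dose for this bracket: 300 mg.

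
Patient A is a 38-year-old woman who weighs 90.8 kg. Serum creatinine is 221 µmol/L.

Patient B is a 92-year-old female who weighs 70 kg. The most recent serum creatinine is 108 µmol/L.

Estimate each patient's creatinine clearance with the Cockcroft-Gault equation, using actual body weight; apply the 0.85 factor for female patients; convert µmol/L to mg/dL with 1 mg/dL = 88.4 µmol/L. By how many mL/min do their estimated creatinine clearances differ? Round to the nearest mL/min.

11 mL/min

Patient A: SCr = 221 / 88.4 = 2.5 mg/dL
Patient A: CrCl = (140 − 38) × 90.8 / (72 × 2.5) × 0.85 = 9261.6 / 180.00 × 0.85 ≈ 43.7 mL/min
Patient B: SCr = 108 / 88.4 = 1.222 mg/dL
Patient B: CrCl = (140 − 92) × 70 / (72 × 1.222) × 0.85 = 3360.0 / 87.98 × 0.85 ≈ 32.5 mL/min
|43.7 − 32.5| = 11.2 mL/min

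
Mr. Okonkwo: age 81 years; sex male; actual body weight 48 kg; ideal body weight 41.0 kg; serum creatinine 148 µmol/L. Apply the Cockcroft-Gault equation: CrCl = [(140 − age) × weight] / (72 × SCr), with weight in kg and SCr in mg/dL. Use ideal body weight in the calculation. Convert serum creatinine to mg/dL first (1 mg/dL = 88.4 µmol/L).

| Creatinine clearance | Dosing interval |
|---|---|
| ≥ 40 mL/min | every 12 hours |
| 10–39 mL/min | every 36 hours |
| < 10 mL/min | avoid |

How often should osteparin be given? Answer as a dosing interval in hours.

every 36 hours

SCr = 148 / 88.4 = 1.674 mg/dL
CrCl = (140 − 81) × 41 / (72 × 1.674) = 2419.0 / 120.53 ≈ 20.1 mL/min
CrCl ≈ 20 mL/min → bracket 10–39 mL/min → every 36 hours.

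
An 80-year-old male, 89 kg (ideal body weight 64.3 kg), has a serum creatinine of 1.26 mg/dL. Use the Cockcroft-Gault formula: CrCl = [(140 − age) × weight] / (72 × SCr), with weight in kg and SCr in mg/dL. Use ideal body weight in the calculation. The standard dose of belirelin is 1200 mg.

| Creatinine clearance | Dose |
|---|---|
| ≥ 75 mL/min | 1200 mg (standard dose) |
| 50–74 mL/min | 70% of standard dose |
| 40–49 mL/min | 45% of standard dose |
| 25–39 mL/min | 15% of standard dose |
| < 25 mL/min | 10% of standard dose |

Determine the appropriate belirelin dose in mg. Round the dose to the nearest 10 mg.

540 mg

CrCl = (140 − 80) × 64.3 / (72 × 1.26) = 3858.0 / 90.72 ≈ 42.5 mL/min
CrCl ≈ 43 mL/min → bracket 40–49 mL/min.
45% of 1200 mg = 540 mg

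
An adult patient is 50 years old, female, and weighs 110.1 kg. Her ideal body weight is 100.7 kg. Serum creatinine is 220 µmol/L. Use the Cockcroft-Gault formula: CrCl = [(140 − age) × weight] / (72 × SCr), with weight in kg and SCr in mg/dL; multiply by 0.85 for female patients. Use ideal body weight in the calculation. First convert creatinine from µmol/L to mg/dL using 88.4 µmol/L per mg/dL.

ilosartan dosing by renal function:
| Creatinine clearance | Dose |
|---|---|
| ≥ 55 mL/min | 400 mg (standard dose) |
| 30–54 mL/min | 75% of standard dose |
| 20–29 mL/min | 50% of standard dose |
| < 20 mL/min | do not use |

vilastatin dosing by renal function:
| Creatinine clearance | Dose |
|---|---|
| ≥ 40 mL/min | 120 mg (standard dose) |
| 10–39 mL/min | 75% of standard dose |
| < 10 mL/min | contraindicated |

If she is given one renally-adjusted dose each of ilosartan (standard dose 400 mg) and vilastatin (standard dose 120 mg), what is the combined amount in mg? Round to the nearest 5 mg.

420 mg

SCr = 220 / 88.4 = 2.489 mg/dL
CrCl = (140 − 50) × 100.7 / (72 × 2.489) × 0.85 = 9063.0 / 179.21 × 0.85 ≈ 43.0 mL/min
CrCl ≈ 43 mL/min.
ilosartan: 30–54 mL/min → 75% of 400 mg = 300 mg.
vilastatin: ≥ 40 mL/min → 100% of 120 mg = 120 mg.
Total = 300 + 120 = 420 mg.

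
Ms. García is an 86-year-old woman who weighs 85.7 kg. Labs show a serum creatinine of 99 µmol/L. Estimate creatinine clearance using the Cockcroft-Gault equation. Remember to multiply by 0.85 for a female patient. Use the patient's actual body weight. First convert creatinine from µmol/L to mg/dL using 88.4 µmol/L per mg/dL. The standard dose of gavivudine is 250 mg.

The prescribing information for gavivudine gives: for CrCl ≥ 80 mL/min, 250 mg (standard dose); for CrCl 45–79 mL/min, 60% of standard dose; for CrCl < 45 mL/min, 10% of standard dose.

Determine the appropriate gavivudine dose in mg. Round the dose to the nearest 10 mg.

SCr = 99 / 88.4 = 1.12 mg/dL
CrCl = (140 − 86) × 85.7 / (72 × 1.12) × 0.85 = 4627.8 / 80.64 × 0.85 ≈ 48.8 mL/min
CrCl ≈ 49 mL/min → bracket 45–79 mL/min.
60% of 250 mg = 150 mg

150 mg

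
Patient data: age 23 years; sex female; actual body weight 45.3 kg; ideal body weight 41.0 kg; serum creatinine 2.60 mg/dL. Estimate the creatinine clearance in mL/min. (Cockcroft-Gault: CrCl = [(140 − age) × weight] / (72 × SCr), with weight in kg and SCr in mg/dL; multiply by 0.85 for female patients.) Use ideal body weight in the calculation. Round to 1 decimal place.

21.8 mL/min

CrCl = (140 − 23) × 41 / (72 × 2.6) × 0.85 = 4797.0 / 187.20 × 0.85 ≈ 21.8 mL/min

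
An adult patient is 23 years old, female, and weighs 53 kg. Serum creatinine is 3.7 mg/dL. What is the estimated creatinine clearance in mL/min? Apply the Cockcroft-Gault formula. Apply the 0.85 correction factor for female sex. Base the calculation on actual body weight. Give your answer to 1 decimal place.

19.8 mL/min

CrCl = (140 − 23) × 53 / (72 × 3.7) × 0.85 = 6201.0 / 266.40 × 0.85 ≈ 19.8 mL/min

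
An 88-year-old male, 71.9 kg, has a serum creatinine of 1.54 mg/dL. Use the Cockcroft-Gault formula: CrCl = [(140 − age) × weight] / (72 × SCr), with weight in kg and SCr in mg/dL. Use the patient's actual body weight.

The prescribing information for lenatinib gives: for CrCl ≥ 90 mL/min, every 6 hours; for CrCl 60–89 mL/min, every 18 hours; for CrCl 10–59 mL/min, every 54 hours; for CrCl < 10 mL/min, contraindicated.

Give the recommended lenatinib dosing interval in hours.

every 54 hours

CrCl = (140 − 88) × 71.9 / (72 × 1.54) = 3738.8 / 110.88 ≈ 33.7 mL/min
CrCl ≈ 34 mL/min → bracket 10–59 mL/min → every 54 hours.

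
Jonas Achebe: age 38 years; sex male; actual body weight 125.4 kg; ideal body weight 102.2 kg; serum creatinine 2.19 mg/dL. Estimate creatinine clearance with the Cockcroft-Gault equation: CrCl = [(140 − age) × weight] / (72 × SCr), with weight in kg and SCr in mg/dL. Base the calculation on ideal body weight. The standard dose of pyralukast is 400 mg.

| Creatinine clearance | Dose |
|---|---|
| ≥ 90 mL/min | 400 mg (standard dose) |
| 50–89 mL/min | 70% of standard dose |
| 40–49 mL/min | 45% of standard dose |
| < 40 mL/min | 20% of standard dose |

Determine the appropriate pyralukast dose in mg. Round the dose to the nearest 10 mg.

CrCl = (140 − 38) × 102.2 / (72 × 2.19) = 10424.4 / 157.68 ≈ 66.1 mL/min
CrCl ≈ 66 mL/min → bracket 50–89 mL/min.
70% of 400 mg = 280 mg

280 mg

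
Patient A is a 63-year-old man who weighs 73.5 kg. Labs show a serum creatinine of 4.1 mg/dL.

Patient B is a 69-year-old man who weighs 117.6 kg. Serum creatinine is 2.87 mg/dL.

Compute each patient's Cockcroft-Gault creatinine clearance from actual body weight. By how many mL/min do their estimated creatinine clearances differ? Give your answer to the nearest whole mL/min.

21 mL/min

Patient A: CrCl = (140 − 63) × 73.5 / (72 × 4.1) = 5659.5 / 295.20 ≈ 19.2 mL/min
Patient B: CrCl = (140 − 69) × 117.6 / (72 × 2.87) = 8349.6 / 206.64 ≈ 40.4 mL/min
|19.2 − 40.4| = 21.2 mL/min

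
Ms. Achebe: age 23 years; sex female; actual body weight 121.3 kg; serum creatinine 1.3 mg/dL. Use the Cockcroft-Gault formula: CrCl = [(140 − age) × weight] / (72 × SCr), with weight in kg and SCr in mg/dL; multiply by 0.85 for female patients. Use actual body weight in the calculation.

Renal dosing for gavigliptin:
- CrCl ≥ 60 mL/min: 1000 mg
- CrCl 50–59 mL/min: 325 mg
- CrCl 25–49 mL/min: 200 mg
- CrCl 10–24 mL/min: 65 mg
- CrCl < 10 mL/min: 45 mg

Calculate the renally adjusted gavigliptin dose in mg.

1000 mg

CrCl = (140 − 23) × 121.3 / (72 × 1.3) × 0.85 = 14192.1 / 93.60 × 0.85 ≈ 128.9 mL/min
CrCl ≈ 129 mL/min → bracket ≥ 60 mL/min.
Dose for this bracket: 1000 mg.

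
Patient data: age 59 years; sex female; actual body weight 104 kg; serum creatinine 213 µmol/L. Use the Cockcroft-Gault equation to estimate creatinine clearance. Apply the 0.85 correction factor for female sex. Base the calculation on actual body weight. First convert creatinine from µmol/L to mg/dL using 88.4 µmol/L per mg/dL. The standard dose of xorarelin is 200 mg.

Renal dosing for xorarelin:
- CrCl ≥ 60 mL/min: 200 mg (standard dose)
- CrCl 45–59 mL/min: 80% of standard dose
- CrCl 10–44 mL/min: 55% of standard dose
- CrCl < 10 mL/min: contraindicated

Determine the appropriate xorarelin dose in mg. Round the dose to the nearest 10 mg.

SCr = 213 / 88.4 = 2.41 mg/dL
CrCl = (140 − 59) × 104 / (72 × 2.41) × 0.85 = 8424.0 / 173.52 × 0.85 ≈ 41.3 mL/min
CrCl ≈ 41 mL/min → bracket 10–44 mL/min.
55% of 200 mg = 110 mg

110 mg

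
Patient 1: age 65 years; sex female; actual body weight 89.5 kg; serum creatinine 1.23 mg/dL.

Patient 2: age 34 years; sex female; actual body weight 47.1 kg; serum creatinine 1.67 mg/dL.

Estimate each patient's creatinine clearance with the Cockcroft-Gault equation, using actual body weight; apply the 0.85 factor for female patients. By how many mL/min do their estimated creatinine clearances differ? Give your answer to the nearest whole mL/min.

29 mL/min

Patient 1: CrCl = (140 − 65) × 89.5 / (72 × 1.23) × 0.85 = 6712.5 / 88.56 × 0.85 ≈ 64.4 mL/min
Patient 2: CrCl = (140 − 34) × 47.1 / (72 × 1.67) × 0.85 = 4992.6 / 120.24 × 0.85 ≈ 35.3 mL/min
|64.4 − 35.3| = 29.1 mL/min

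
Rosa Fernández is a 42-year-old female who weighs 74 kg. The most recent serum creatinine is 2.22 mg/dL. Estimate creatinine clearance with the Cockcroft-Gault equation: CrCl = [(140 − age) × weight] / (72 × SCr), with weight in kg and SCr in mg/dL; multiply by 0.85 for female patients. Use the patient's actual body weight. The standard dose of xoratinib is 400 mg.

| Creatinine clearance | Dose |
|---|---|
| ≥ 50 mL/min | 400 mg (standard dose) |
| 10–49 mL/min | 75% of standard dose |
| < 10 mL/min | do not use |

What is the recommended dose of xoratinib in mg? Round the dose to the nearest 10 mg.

300 mg

CrCl = (140 − 42) × 74 / (72 × 2.22) × 0.85 = 7252.0 / 159.84 × 0.85 ≈ 38.6 mL/min
CrCl ≈ 39 mL/min → bracket 10–49 mL/min.
75% of 400 mg = 300 mg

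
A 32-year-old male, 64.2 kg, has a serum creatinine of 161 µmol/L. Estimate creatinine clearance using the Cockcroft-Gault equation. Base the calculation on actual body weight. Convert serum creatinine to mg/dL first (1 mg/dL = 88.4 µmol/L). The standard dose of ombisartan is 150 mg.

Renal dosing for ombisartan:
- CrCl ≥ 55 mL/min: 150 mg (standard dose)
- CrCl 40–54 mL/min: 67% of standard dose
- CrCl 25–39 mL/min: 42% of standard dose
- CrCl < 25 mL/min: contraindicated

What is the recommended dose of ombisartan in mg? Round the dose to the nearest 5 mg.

100 mg

SCr = 161 / 88.4 = 1.821 mg/dL
CrCl = (140 − 32) × 64.2 / (72 × 1.821) = 6933.6 / 131.11 ≈ 52.9 mL/min
CrCl ≈ 53 mL/min → bracket 40–54 mL/min.
67% of 150 mg = 100.5 mg → 100 mg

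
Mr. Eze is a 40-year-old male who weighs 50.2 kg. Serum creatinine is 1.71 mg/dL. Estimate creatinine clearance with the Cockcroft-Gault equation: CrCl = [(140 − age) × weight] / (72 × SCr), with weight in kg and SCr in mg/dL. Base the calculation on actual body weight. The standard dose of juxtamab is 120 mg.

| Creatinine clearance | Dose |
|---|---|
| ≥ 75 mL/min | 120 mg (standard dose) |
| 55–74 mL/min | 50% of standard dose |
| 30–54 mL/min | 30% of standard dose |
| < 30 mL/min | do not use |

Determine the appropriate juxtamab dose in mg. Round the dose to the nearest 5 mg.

CrCl = (140 − 40) × 50.2 / (72 × 1.71) = 5020.0 / 123.12 ≈ 40.8 mL/min
CrCl ≈ 41 mL/min → bracket 30–54 mL/min.
30% of 120 mg = 36 mg → 35 mg

35 mg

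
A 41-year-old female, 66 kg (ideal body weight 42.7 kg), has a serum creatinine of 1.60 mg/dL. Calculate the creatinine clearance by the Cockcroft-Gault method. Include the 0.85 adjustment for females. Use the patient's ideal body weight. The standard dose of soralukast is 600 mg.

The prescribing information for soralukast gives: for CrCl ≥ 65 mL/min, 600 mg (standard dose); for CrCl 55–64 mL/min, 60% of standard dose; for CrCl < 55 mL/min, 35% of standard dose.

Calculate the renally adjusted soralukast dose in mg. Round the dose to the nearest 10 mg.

210 mg

CrCl = (140 − 41) × 42.7 / (72 × 1.6) × 0.85 = 4227.3 / 115.20 × 0.85 ≈ 31.2 mL/min
CrCl ≈ 31 mL/min → bracket < 55 mL/min.
35% of 600 mg = 210 mg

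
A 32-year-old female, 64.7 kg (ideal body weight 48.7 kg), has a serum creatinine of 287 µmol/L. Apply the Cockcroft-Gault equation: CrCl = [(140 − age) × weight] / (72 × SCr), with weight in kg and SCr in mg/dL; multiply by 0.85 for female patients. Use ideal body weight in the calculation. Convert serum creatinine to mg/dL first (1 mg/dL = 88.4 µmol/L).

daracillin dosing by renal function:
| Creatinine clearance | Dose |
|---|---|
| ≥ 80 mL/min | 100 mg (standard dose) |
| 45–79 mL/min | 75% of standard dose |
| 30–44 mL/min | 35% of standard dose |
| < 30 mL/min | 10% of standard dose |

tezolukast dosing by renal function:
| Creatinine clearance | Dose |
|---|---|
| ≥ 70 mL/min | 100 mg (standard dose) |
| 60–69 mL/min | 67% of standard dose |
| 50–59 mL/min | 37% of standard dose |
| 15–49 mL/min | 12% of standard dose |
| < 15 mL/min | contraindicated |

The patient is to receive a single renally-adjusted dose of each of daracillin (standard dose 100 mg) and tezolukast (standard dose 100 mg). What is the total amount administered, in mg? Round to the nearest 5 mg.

20 mg

SCr = 287 / 88.4 = 3.247 mg/dL
CrCl = (140 − 32) × 48.7 / (72 × 3.247) × 0.85 = 5259.6 / 233.78 × 0.85 ≈ 19.1 mL/min
CrCl ≈ 19 mL/min.
daracillin: < 30 mL/min → 10% of 100 mg = 10 mg.
tezolukast: 15–49 mL/min → 12% of 100 mg = 12 mg.
Total = 10 + 12 = 22 mg.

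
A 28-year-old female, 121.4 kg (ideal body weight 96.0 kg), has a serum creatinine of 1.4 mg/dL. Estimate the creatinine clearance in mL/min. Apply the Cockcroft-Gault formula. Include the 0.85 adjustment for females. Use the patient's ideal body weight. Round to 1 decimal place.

CrCl = (140 − 28) × 96 / (72 × 1.4) × 0.85 = 10752.0 / 100.80 × 0.85 ≈ 90.7 mL/min

90.7 mL/min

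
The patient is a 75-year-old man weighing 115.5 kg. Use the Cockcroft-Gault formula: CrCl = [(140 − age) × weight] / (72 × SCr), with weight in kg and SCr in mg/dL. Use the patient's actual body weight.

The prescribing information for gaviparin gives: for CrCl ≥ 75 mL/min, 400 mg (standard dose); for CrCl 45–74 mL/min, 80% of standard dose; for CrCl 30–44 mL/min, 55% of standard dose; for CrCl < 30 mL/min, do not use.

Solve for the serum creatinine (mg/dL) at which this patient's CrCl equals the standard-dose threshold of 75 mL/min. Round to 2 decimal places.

1.39 mg/dL

Standard dose requires CrCl ≥ 75 mL/min.
Set (140 − 75) × 115.5 / (72 × SCr) = 75
SCr = (140 − 75) × 115.5 / (72 × 75) = 1.390 mg/dL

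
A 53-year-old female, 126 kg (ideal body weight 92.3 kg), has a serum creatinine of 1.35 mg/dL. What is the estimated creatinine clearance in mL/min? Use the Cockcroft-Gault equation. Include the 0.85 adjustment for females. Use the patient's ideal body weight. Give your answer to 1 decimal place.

CrCl = (140 − 53) × 92.3 / (72 × 1.35) × 0.85 = 8030.1 / 97.20 × 0.85 ≈ 70.2 mL/min

70.2 mL/min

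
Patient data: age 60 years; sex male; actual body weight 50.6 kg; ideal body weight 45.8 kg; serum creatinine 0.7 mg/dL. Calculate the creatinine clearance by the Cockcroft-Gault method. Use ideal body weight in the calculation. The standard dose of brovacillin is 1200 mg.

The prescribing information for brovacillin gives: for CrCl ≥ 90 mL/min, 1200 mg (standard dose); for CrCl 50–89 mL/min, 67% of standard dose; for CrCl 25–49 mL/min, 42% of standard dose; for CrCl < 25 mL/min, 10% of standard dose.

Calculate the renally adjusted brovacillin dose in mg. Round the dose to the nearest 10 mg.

CrCl = (140 − 60) × 45.8 / (72 × 0.7) = 3664.0 / 50.40 ≈ 72.7 mL/min
CrCl ≈ 73 mL/min → bracket 50–89 mL/min.
67% of 1200 mg = 804 mg → 800 mg

800 mg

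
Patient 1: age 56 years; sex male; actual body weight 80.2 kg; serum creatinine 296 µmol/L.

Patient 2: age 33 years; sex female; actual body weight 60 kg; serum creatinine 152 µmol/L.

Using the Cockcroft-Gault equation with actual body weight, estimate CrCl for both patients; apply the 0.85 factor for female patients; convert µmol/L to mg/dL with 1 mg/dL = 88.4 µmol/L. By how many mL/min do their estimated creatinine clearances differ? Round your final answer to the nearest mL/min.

Patient 1: SCr = 296 / 88.4 = 3.348 mg/dL
Patient 1: CrCl = (140 − 56) × 80.2 / (72 × 3.348) = 6736.8 / 241.06 ≈ 27.9 mL/min
Patient 2: SCr = 152 / 88.4 = 1.719 mg/dL
Patient 2: CrCl = (140 − 33) × 60 / (72 × 1.719) × 0.85 = 6420.0 / 123.77 × 0.85 ≈ 44.1 mL/min
|27.9 − 44.1| = 16.2 mL/min

16 mL/min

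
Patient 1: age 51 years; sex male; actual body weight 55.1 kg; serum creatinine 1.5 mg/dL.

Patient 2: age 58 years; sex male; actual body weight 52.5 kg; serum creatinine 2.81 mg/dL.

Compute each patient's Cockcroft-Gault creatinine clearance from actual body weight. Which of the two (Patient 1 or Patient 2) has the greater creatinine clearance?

Patient 1: CrCl = (140 − 51) × 55.1 / (72 × 1.5) = 4903.9 / 108.00 ≈ 45.4 mL/min
Patient 2: CrCl = (140 − 58) × 52.5 / (72 × 2.81) = 4305.0 / 202.32 ≈ 21.3 mL/min
45.4 vs 21.3 mL/min → Patient 1 is higher.

Patient 1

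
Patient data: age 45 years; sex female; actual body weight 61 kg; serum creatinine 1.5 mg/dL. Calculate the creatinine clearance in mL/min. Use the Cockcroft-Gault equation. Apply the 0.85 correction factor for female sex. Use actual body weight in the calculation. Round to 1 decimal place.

45.6 mL/min

CrCl = (140 − 45) × 61 / (72 × 1.5) × 0.85 = 5795.0 / 108.00 × 0.85 ≈ 45.6 mL/min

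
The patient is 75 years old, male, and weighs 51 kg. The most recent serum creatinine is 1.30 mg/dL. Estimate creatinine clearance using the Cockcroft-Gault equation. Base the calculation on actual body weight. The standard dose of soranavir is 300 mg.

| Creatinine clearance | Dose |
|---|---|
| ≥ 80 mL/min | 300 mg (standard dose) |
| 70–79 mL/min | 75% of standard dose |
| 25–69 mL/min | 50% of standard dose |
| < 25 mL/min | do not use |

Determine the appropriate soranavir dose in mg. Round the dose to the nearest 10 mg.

150 mg

CrCl = (140 − 75) × 51 / (72 × 1.3) = 3315.0 / 93.60 ≈ 35.4 mL/min
CrCl ≈ 35 mL/min → bracket 25–69 mL/min.
50% of 300 mg = 150 mg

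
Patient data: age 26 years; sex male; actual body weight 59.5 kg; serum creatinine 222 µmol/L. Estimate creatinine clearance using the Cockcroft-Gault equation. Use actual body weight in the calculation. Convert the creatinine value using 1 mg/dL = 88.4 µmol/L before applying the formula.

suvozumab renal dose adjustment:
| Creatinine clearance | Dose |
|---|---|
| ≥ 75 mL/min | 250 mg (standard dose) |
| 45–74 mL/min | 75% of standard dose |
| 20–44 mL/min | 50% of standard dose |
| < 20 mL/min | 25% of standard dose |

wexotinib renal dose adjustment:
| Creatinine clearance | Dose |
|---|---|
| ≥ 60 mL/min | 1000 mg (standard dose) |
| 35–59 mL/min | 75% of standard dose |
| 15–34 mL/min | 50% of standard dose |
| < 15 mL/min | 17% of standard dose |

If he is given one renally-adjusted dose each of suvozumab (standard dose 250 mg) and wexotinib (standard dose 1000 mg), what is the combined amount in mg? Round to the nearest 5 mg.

875 mg

SCr = 222 / 88.4 = 2.511 mg/dL
CrCl = (140 − 26) × 59.5 / (72 × 2.511) = 6783.0 / 180.79 ≈ 37.5 mL/min
CrCl ≈ 38 mL/min.
suvozumab: 20–44 mL/min → 50% of 250 mg = 125 mg.
wexotinib: 35–59 mL/min → 75% of 1000 mg = 750 mg.
Total = 125 + 750 = 875 mg.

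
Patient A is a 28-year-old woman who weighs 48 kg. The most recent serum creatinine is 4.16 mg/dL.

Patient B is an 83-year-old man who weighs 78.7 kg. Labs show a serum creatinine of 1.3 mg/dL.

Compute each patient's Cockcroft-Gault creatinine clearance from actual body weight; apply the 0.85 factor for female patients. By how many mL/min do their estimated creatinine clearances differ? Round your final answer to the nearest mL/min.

Patient A: CrCl = (140 − 28) × 48 / (72 × 4.16) × 0.85 = 5376.0 / 299.52 × 0.85 ≈ 15.3 mL/min
Patient B: CrCl = (140 − 83) × 78.7 / (72 × 1.3) = 4485.9 / 93.60 ≈ 47.9 mL/min
|15.3 − 47.9| = 32.6 mL/min

33 mL/min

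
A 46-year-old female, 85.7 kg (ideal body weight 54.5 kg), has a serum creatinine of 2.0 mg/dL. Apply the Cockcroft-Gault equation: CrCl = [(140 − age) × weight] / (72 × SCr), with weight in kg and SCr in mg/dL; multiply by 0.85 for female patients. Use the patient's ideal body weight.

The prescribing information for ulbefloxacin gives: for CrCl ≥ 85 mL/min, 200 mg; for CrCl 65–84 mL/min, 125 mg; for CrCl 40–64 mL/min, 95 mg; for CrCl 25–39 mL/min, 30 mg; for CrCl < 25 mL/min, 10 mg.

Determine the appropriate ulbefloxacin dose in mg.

CrCl = (140 − 46) × 54.5 / (72 × 2) × 0.85 = 5123.0 / 144.00 × 0.85 ≈ 30.2 mL/min
CrCl ≈ 30 mL/min → bracket 25–39 mL/min.
Dose for this bracket: 30 mg.

30 mg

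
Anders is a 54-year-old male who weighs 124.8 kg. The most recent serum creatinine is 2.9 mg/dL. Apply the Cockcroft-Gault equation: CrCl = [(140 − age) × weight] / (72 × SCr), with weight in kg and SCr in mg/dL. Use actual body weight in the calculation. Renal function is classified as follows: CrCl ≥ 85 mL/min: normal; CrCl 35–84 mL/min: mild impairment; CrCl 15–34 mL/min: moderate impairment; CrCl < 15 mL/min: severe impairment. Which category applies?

mild impairment

CrCl = (140 − 54) × 124.8 / (72 × 2.9) = 10732.8 / 208.80 ≈ 51.4 mL/min
51 mL/min falls in the 'mild impairment' range.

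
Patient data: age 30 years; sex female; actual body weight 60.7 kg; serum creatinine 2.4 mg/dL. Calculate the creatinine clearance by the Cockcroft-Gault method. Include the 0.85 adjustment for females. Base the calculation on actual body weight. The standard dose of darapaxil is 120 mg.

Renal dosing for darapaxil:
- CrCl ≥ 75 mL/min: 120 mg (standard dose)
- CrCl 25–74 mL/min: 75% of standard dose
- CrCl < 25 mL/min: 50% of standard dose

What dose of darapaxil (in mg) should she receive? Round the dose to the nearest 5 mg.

CrCl = (140 − 30) × 60.7 / (72 × 2.4) × 0.85 = 6677.0 / 172.80 × 0.85 ≈ 32.8 mL/min
CrCl ≈ 33 mL/min → bracket 25–74 mL/min.
75% of 120 mg = 90 mg

90 mg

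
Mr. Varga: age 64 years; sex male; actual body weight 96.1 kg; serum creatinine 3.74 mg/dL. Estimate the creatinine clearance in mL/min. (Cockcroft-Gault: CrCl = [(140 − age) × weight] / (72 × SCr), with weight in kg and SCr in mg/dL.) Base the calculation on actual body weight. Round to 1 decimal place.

CrCl = (140 − 64) × 96.1 / (72 × 3.74) = 7303.6 / 269.28 ≈ 27.1 mL/min

27.1 mL/min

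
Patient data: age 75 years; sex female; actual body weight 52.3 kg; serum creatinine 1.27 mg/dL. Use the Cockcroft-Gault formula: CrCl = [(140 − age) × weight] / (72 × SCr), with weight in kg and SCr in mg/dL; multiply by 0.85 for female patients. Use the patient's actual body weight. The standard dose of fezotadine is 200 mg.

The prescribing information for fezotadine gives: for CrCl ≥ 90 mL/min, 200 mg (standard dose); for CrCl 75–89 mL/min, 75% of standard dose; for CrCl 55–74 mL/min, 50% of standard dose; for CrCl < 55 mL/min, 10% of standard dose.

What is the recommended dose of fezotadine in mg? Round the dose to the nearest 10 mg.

CrCl = (140 − 75) × 52.3 / (72 × 1.27) × 0.85 = 3399.5 / 91.44 × 0.85 ≈ 31.6 mL/min
CrCl ≈ 32 mL/min → bracket < 55 mL/min.
10% of 200 mg = 20 mg

20 mg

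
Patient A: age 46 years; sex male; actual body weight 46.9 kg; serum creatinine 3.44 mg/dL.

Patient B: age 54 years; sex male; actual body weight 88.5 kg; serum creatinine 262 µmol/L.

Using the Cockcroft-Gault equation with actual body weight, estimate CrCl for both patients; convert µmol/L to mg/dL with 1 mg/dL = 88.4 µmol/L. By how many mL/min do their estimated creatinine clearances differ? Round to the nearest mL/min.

Patient A: CrCl = (140 − 46) × 46.9 / (72 × 3.44) = 4408.6 / 247.68 ≈ 17.8 mL/min
Patient B: SCr = 262 / 88.4 = 2.964 mg/dL
Patient B: CrCl = (140 − 54) × 88.5 / (72 × 2.964) = 7611.0 / 213.41 ≈ 35.7 mL/min
|17.8 − 35.7| = 17.9 mL/min

18 mL/min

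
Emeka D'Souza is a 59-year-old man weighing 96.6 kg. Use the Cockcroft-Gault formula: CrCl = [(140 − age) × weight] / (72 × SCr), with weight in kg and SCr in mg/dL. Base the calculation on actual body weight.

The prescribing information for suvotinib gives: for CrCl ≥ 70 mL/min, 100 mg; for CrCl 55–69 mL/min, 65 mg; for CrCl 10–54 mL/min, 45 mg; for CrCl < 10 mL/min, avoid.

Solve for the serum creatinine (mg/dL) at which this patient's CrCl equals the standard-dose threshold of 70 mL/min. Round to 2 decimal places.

Standard dose requires CrCl ≥ 70 mL/min.
Set (140 − 59) × 96.6 / (72 × SCr) = 70
SCr = (140 − 59) × 96.6 / (72 × 70) = 1.552 mg/dL

1.55 mg/dL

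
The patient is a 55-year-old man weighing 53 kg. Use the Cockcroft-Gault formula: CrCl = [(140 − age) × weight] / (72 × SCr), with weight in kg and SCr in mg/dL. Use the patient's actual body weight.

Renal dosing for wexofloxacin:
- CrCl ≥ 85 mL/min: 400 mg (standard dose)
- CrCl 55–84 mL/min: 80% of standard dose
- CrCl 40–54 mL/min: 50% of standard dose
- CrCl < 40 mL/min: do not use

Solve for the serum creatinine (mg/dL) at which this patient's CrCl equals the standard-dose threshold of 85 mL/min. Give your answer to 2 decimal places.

0.74 mg/dL

Standard dose requires CrCl ≥ 85 mL/min.
Set (140 − 55) × 53 / (72 × SCr) = 85
SCr = (140 − 55) × 53 / (72 × 85) = 0.736 mg/dL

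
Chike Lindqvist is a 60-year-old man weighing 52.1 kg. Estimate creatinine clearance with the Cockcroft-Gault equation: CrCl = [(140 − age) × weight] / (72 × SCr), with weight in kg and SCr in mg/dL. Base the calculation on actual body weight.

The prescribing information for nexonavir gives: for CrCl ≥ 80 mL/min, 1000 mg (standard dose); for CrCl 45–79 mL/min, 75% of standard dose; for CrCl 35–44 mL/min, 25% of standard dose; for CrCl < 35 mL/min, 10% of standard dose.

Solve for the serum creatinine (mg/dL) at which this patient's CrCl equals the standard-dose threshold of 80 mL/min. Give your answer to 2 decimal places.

Standard dose requires CrCl ≥ 80 mL/min.
Set (140 − 60) × 52.1 / (72 × SCr) = 80
SCr = (140 − 60) × 52.1 / (72 × 80) = 0.724 mg/dL

0.72 mg/dL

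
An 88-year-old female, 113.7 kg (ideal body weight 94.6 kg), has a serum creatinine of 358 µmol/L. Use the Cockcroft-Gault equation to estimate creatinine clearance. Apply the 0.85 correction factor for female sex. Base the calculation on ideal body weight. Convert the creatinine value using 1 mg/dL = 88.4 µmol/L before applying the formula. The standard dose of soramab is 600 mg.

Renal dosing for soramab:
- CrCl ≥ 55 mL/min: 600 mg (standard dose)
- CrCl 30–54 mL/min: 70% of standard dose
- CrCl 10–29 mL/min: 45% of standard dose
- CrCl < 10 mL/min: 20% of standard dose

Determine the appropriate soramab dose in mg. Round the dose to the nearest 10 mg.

270 mg

SCr = 358 / 88.4 = 4.05 mg/dL
CrCl = (140 − 88) × 94.6 / (72 × 4.05) × 0.85 = 4919.2 / 291.60 × 0.85 ≈ 14.3 mL/min
CrCl ≈ 14 mL/min → bracket 10–29 mL/min.
45% of 600 mg = 270 mg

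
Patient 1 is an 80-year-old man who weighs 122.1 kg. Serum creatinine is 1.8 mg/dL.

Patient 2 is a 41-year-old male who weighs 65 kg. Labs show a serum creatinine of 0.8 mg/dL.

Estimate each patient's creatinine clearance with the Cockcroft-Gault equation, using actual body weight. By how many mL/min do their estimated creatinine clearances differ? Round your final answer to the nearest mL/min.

Patient 1: CrCl = (140 − 80) × 122.1 / (72 × 1.8) = 7326.0 / 129.60 ≈ 56.5 mL/min
Patient 2: CrCl = (140 − 41) × 65 / (72 × 0.8) = 6435.0 / 57.60 ≈ 111.7 mL/min
|56.5 − 111.7| = 55.2 mL/min

55 mL/min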